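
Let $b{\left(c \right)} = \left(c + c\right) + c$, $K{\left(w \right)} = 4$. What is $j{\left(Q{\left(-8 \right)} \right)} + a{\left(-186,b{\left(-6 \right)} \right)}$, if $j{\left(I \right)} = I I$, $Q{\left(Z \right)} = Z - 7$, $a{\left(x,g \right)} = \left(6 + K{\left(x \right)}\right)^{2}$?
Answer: $325$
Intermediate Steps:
$b{\left(c \right)} = 3 c$ ($b{\left(c \right)} = 2 c + c = 3 c$)
$a{\left(x,g \right)} = 100$ ($a{\left(x,g \right)} = \left(6 + 4\right)^{2} = 10^{2} = 100$)
$Q{\left(Z \right)} = -7 + Z$ ($Q{\left(Z \right)} = Z - 7 = -7 + Z$)
$j{\left(I \right)} = I^{2}$
$j{\left(Q{\left(-8 \right)} \right)} + a{\left(-186,b{\left(-6 \right)} \right)} = \left(-7 - 8\right)^{2} + 100 = \left(-15\right)^{2} + 100 = 225 + 100 = 325$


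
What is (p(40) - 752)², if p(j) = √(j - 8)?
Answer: 565536 - 6016*√2 ≈ 5.5703e+5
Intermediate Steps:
p(j) = √(-8 + j)
(p(40) - 752)² = (√(-8 + 40) - 752)² = (√32 - 752)² = (4*√2 - 752)² = (-752 + 4*√2)²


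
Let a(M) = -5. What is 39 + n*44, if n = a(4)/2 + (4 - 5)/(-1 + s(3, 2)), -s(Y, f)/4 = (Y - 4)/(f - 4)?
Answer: -169/3 ≈ -56.333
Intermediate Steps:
s(Y, f) = -4*(-4 + Y)/(-4 + f) (s(Y, f) = -4*(Y - 4)/(f - 4) = -4*(-4 + Y)/(-4 + f))
n = -13/6 (n = -5/2 + (4 - 5)/(-1 + 4*(4 - 1*3)/(-4 + 2)) = -5*½ - 1/(-1 + 4*(4 - 3)/(-2)) = -5/2 - 1/(-1 + 4*(-½)*1) = -5/2 - 1/(-1 - 2) = -5/2 - 1/(-3) = -5/2 - 1*(-⅓) = -5/2 + ⅓ = -13/6 ≈ -2.1667)
39 + n*44 = 39 - 13/6*44 = 39 - 286/3 = -169/3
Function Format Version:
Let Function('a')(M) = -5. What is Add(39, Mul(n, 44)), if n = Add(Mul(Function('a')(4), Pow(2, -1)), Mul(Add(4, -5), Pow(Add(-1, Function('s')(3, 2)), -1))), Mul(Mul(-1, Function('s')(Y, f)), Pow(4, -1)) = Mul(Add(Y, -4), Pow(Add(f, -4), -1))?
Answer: Rational(-169, 3) ≈ -56.333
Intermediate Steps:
Function('s')(Y, f) = Mul(-4, Pow(Add(-4, f), -1), Add(-4, Y)) (Function('s')(Y, f) = Mul(-4, Mul(Add(Y, -4), Pow(Add(f, -4), -1))) = Mul(-4, Mul(Add(-4, Y), Pow(Add(-4, f), -1))) = Mul(-4, Mul(Pow(Add(-4, f), -1), Add(-4, Y))) = Mul(-4, Pow(Add(-4, f), -1), Add(-4, Y)))
n = Rational(-13, 6) (n = Add(Mul(-5, Pow(2, -1)), Mul(Add(4, -5), Pow(Add(-1, Mul(4, Pow(Add(-4, 2), -1), Add(4, Mul(-1, 3)))), -1))) = Add(Mul(-5, Rational(1, 2)), Mul(-1, Pow(Add(-1, Mul(4, Pow(-2, -1), Add(4, -3))), -1))) = Add(Rational(-5, 2), Mul(-1, Pow(Add(-1, Mul(4, Rational(-1, 2), 1)), -1))) = Add(Rational(-5, 2), Mul(-1, Pow(Add(-1, -2), -1))) = Add(Rational(-5, 2), Mul(-1, Pow(-3, -1))) = Add(Rational(-5, 2), Mul(-1, Rational(-1, 3))) = Add(Rational(-5, 2), Rational(1, 3)) = Rational(-13, 6) ≈ -2.1667)
Add(39, Mul(n, 44)) = Add(39, Mul(Rational(-13, 6), 44)) = Add(39, Rational(-286, 3)) = Rational(-169, 3)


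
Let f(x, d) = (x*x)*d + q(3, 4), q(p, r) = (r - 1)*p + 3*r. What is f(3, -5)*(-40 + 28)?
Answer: 288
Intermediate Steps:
q(p, r) = 3*r + p*(-1 + r) (q(p, r) = (-1 + r)*p + 3*r = p*(-1 + r) + 3*r = 3*r + p*(-1 + r))
f(x, d) = 21 + d*x**2 (f(x, d) = (x*x)*d + (-1*3 + 3*4 + 3*4) = x**2*d + (-3 + 12 + 12) = d*x**2 + 21 = 21 + d*x**2)
f(3, -5)*(-40 + 28) = (21 - 5*3**2)*(-40 + 28) = (21 - 5*9)*(-12) = (21 - 45)*(-12) = -24*(-12) = 288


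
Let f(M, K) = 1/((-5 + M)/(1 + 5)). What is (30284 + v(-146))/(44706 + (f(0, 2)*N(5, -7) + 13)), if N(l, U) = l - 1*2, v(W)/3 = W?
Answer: 149230/223577 ≈ 0.66747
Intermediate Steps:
v(W) = 3*W
N(l, U) = -2 + l (N(l, U) = l - 2 = -2 + l)
f(M, K) = 1/(-⅚ + M/6) (f(M, K) = 1/((-5 + M)/6) = 1/((-5 + M)*(⅙)) = 1/(-⅚ + M/6))
(30284 + v(-146))/(44706 + (f(0, 2)*N(5, -7) + 13)) = (30284 + 3*(-146))/(44706 + ((6/(-5 + 0))*(-2 + 5) + 13)) = (30284 - 438)/(44706 + ((6/(-5))*3 + 13)) = 29846/(44706 + ((6*(-⅕))*3 + 13)) = 29846/(44706 + (-6/5*3 + 13)) = 29846/(44706 + (-18/5 + 13)) = 29846/(44706 + 47/5) = 29846/(223577/5) = 29846*(5/223577) = 149230/223577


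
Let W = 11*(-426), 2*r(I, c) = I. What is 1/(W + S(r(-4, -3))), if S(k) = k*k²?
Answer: -1/4694 ≈ -0.00021304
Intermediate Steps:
r(I, c) = I/2
S(k) = k³
W = -4686
1/(W + S(r(-4, -3))) = 1/(-4686 + ((½)*(-4))³) = 1/(-4686 + (-2)³) = 1/(-4686 - 8) = 1/(-4694) = -1/4694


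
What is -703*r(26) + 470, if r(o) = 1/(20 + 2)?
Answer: 9637/22 ≈ 438.05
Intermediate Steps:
r(o) = 1/22
-703*r(26) + 470 = -703*1/22 + 470 = -703/22 + 470 = 9637/22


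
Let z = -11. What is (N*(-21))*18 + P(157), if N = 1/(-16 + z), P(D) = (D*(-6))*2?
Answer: -1870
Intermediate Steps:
P(D) = -12*D (P(D) = -6*D*2 = -12*D)
N = -1/27 (N = 1/(-16 - 11) = 1/(-27) = -1/27 ≈ -0.037037)
(N*(-21))*18 + P(157) = -1/27*(-21)*18 - 12*157 = (7/9)*18 - 1884 = 14 - 1884 = -1870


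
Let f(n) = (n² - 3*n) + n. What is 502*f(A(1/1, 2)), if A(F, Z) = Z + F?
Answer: 1506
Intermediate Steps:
A(F, Z) = F + Z
f(n) = n² - 2*n
502*f(A(1/1, 2)) = 502*((1/1 + 2)*(-2 + (1/1 + 2))) = 502*((1 + 2)*(-2 + (1 + 2))) = 502*(3*(-2 + 3)) = 502*(3*1) = 502*3 = 1506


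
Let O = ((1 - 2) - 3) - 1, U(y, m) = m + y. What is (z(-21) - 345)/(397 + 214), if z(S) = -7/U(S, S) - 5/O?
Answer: -2063/3666 ≈ -0.56274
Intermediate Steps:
O = -5 (O = (-1 - 3) - 1 = -4 - 1 = -5)
z(S) = 1 - 7/(2*S) (z(S) = -7/(S + S) - 5/(-5) = -7*1/(2*S) - 5*(-⅕) = -7/(2*S) + 1 = 1 - 7/(2*S))
(z(-21) - 345)/(397 + 214) = ((-7/2 - 21)/(-21) - 345)/(397 + 214) = (-1/21*(-49/2) - 345)/611 = (7/6 - 345)*(1/611) = -2063/6*1/611 = -2063/3666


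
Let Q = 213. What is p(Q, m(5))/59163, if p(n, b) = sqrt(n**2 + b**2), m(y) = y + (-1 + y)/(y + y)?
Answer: sqrt(126106)/98605 ≈ 0.0036014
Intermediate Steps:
m(y) = y + (-1 + y)/(2*y) (m(y) = y + (-1 + y)/((2*y)) = y + (-1 + y)*(1/(2*y)) = y + (-1 + y)/(2*y))
p(n, b) = sqrt(b**2 + n**2)
p(Q, m(5))/59163 = sqrt((1/2 + 5 - 1/2/5)**2 + 213**2)/59163 = sqrt((1/2 + 5 - 1/2*1/5)**2 + 45369)*(1/59163) = sqrt((1/2 + 5 - 1/10)**2 + 45369)*(1/59163) = sqrt((27/5)**2 + 45369)*(1/59163) = sqrt(729/25 + 45369)*(1/59163) = sqrt(1134954/25)*(1/59163) = (3*sqrt(126106)/5)*(1/59163) = sqrt(126106)/98605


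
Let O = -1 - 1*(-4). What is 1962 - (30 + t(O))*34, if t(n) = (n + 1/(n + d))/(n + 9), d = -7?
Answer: 22421/24 ≈ 934.21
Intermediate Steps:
O = 3 (O = -1 + 4 = 3)
t(n) = (n + 1/(-7 + n))/(9 + n) (t(n) = (n + 1/(n - 7))/(n + 9) = (n + 1/(-7 + n))/(9 + n))
1962 - (30 + t(O))*34 = 1962 - (30 + (1 + 3**2 - 7*3)/(-63 + 3**2 + 2*3))*34 = 1962 - (30 + (1 + 9 - 21)/(-63 + 9 + 6))*34 = 1962 - (30 - 11/(-48))*34 = 1962 - (30 - 1/48*(-11))*34 = 1962 - (30 + 11/48)*34 = 1962 - 1451*34/48 = 1962 - 1*24667/24 = 1962 - 24667/24 = 22421/24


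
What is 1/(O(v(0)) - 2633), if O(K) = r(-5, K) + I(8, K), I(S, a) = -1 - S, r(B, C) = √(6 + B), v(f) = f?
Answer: -1/2641 ≈ -0.00037864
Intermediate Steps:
O(K) = -8 (O(K) = √(6 - 5) + (-1 - 1*8) = √1 + (-1 - 8) = 1 - 9 = -8)
1/(O(v(0)) - 2633) = 1/(-8 - 2633) = 1/(-2641) = -1/2641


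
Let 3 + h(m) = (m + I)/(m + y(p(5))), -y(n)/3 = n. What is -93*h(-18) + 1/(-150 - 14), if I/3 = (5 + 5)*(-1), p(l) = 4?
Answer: 106759/820 ≈ 130.19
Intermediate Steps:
y(n) = -3*n
I = -30 (I = 3*((5 + 5)*(-1)) = 3*(10*(-1)) = 3*(-10) = -30)
h(m) = -3 + (-30 + m)/(-12 + m) (h(m) = -3 + (m - 30)/(m - 3*4) = -3 + (-30 + m)/(m - 12) = -3 + (-30 + m)/(-12 + m))
-93*h(-18) + 1/(-150 - 14) = -186*(3 - 1*(-18))/(-12 - 18) + 1/(-150 - 14) = -186*(3 + 18)/(-30) + 1/(-164) = -186*(-1)*21/30 - 1/164 = -93*(-7/5) - 1/164 = 651/5 - 1/164 = 106759/820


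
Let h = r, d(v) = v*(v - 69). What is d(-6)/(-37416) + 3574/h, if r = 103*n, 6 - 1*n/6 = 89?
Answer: -13067257/159934692 ≈ -0.081704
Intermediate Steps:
n = -498 (n = 36 - 6*89 = 36 - 534 = -498)
d(v) = v*(-69 + v)
r = -51294 (r = 103*(-498) = -51294)
h = -51294
d(-6)/(-37416) + 3574/h = -6*(-69 - 6)/(-37416) + 3574/(-51294) = -6*(-75)*(-1/37416) + 3574*(-1/51294) = 450*(-1/37416) - 1787/25647 = -75/6236 - 1787/25647 = -13067257/159934692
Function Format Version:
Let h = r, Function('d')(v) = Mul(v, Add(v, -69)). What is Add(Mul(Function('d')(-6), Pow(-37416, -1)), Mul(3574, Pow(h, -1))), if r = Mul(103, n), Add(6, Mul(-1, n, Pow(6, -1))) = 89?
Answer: Rational(-13067257, 159934692) ≈ -0.081704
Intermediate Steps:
n = -498 (n = Add(36, Mul(-6, 89)) = Add(36, -534) = -498)
Function('d')(v) = Mul(v, Add(-69, v))
r = -51294 (r = Mul(103, -498) = -51294)
h = -51294
Add(Mul(Function('d')(-6), Pow(-37416, -1)), Mul(3574, Pow(h, -1))) = Add(Mul(Mul(-6, Add(-69, -6)), Pow(-37416, -1)), Mul(3574, Pow(-51294, -1))) = Add(Mul(Mul(-6, -75), Rational(-1, 37416)), Mul(3574, Rational(-1, 51294))) = Add(Mul(450, Rational(-1, 37416)), Rational(-1787, 25647)) = Add(Rational(-75, 6236), Rational(-1787, 25647)) = Rational(-13067257, 159934692)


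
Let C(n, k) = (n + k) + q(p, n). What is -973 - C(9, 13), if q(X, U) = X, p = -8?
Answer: -987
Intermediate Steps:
C(n, k) = -8 + k + n (C(n, k) = (n + k) - 8 = (k + n) - 8 = -8 + k + n)
-973 - C(9, 13) = -973 - (-8 + 13 + 9) = -973 - 1*14 = -973 - 14 = -987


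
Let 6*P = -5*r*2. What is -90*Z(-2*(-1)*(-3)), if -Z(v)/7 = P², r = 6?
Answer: 63000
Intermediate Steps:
P = -10 (P = (-5*6*2)/6 = (-30*2)/6 = (⅙)*(-60) = -10)
Z(v) = -700 (Z(v) = -7*(-10)² = -7*100 = -700)
-90*Z(-2*(-1)*(-3)) = -90*(-700) = 63000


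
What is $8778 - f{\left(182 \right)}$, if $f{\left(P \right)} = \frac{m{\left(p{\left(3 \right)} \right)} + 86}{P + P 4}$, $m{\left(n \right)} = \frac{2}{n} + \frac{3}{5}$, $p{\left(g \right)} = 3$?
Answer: $\frac{17116913}{1950} \approx 8777.9$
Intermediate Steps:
$m{\left(n \right)} = \frac{3}{5} + \frac{2}{n}$ ($m{\left(n \right)} = \frac{2}{n} + 3 \cdot \frac{1}{5} = \frac{2}{n} + \frac{3}{5} = \frac{3}{5} + \frac{2}{n}$)
$f{\left(P \right)} = \frac{1309}{75 P}$ ($f{\left(P \right)} = \frac{\left(\frac{3}{5} + \frac{2}{3}\right) + 86}{P + P 4} = \frac{\left(\frac{3}{5} + 2 \cdot \frac{1}{3}\right) + 86}{P + 4 P} = \frac{\left(\frac{3}{5} + \frac{2}{3}\right) + 86}{5 P} = \left(\frac{19}{15} + 86\right) \frac{1}{5 P} = \frac{1309 \frac{1}{5 P}}{15} = \frac{1309}{75 P}$)
$8778 - f{\left(182 \right)} = 8778 - \frac{1309}{75 \cdot 182} = 8778 - \frac{1309}{75} \cdot \frac{1}{182} = 8778 - \frac{187}{1950} = \frac{17116913}{1950}$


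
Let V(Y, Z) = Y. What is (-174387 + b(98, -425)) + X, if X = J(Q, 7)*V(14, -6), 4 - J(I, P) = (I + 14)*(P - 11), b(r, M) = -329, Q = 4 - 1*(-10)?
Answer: -173092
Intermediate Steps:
Q = 14 (Q = 4 + 10 = 14)
J(I, P) = 4 - (-11 + P)*(14 + I) (J(I, P) = 4 - (I + 14)*(P - 11) = 4 - (14 + I)*(-11 + P) = 4 - (-11 + P)*(14 + I))
X = 1624 (X = (158 - 14*7 + 11*14 - 1*14*7)*14 = (158 - 98 + 154 - 98)*14 = 116*14 = 1624)
(-174387 + b(98, -425)) + X = (-174387 - 329) + 1624 = -174716 + 1624 = -173092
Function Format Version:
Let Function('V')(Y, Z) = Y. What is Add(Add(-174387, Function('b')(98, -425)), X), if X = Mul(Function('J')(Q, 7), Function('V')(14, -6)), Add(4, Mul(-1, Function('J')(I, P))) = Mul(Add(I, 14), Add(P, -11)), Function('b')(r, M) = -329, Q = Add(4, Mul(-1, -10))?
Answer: -173092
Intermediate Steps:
Q = 14 (Q = Add(4, 10) = 14)
Function('J')(I, P) = Add(4, Mul(-1, Add(-11, P), Add(14, I))) (Function('J')(I, P) = Add(4, Mul(-1, Mul(Add(I, 14), Add(P, -11)))) = Add(4, Mul(-1, Mul(Add(14, I), Add(-11, P)))) = Add(4, Mul(-1, Mul(Add(-11, P), Add(14, I)))) = Add(4, Mul(-1, Add(-11, P), Add(14, I))))
X = 1624 (X = Mul(Add(158, Mul(-14, 7), Mul(11, 14), Mul(-1, 14, 7)), 14) = Mul(Add(158, -98, 154, -98), 14) = Mul(116, 14) = 1624)
Add(Add(-174387, Function('b')(98, -425)), X) = Add(Add(-174387, -329), 1624) = Add(-174716, 1624) = -173092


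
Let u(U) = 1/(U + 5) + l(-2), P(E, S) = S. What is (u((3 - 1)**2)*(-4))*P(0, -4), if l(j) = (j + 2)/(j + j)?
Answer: 16/9 ≈ 1.7778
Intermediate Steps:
l(j) = (2 + j)/(2*j) (l(j) = (2 + j)/((2*j)) = (2 + j)*(1/(2*j)) = (2 + j)/(2*j))
u(U) = 1/(5 + U) (u(U) = 1/(U + 5) + (1/2)*(2 - 2)/(-2) = 1/(5 + U) + (1/2)*(-1/2)*0 = 1/(5 + U) + 0 = 1/(5 + U))
(u((3 - 1)**2)*(-4))*P(0, -4) = (-4/(5 + (3 - 1)**2))*(-4) = (-4/(5 + 2**2))*(-4) = (-4/(5 + 4))*(-4) = (-4/9)*(-4) = ((1/9)*(-4))*(-4) = -4/9*(-4) = 16/9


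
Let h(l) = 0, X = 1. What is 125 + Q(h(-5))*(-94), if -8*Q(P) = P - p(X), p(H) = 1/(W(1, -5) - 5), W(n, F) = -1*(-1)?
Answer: 2047/16 ≈ 127.94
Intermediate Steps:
W(n, F) = 1
p(H) = -1/4 (p(H) = 1/(1 - 5) = 1/(-4) = -1/4)
Q(P) = -1/32 - P/8 (Q(P) = -(P - 1*(-1/4))/8 = -(P + 1/4)/8 = -(1/4 + P)/8 = -1/32 - P/8)
125 + Q(h(-5))*(-94) = 125 + (-1/32 - 1/8*0)*(-94) = 125 + (-1/32 + 0)*(-94) = 125 - 1/32*(-94) = 125 + 47/16 = 2047/16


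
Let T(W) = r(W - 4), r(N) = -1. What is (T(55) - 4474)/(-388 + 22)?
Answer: 4475/366 ≈ 12.227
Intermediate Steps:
T(W) = -1
(T(55) - 4474)/(-388 + 22) = (-1 - 4474)/(-388 + 22) = -4475/(-366) = -4475*(-1/366) = 4475/366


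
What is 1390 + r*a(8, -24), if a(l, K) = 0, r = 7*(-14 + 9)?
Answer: 1390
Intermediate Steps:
r = -35 (r = 7*(-5) = -35)
1390 + r*a(8, -24) = 1390 - 35*0 = 1390 + 0 = 1390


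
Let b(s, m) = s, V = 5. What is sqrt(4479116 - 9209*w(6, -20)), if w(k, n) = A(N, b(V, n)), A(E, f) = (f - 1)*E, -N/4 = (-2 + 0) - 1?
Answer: 2*sqrt(1009271) ≈ 2009.3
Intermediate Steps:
N = 12 (N = -4*((-2 + 0) - 1) = -4*(-2 - 1) = -4*(-3) = 12)
A(E, f) = E*(-1 + f) (A(E, f) = (-1 + f)*E = E*(-1 + f))
w(k, n) = 48 (w(k, n) = 12*(-1 + 5) = 12*4 = 48)
sqrt(4479116 - 9209*w(6, -20)) = sqrt(4479116 - 9209*48) = sqrt(4479116 - 442032) = sqrt(4037084) = 2*sqrt(1009271)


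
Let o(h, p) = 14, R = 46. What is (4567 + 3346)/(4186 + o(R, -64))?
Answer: 7913/4200 ≈ 1.8840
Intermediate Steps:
(4567 + 3346)/(4186 + o(R, -64)) = (4567 + 3346)/(4186 + 14) = 7913/4200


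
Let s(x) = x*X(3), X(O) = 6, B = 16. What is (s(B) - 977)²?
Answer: 776161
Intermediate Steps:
s(x) = 6*x (s(x) = x*6 = 6*x)
(s(B) - 977)² = (6*16 - 977)² = (96 - 977)² = (-881)² = 776161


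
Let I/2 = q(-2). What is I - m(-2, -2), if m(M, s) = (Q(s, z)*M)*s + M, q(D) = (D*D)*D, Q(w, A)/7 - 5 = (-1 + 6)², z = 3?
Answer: -854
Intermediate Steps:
Q(w, A) = 210 (Q(w, A) = 35 + 7*(-1 + 6)² = 35 + 7*5² = 35 + 7*25 = 35 + 175 = 210)
q(D) = D³ (q(D) = D²*D = D³)
I = -16 (I = 2*(-2)³ = 2*(-8) = -16)
m(M, s) = M + 210*M*s (m(M, s) = (210*M)*s + M = 210*M*s + M = M + 210*M*s)
I - m(-2, -2) = -16 - (-2)*(1 + 210*(-2)) = -16 - (-2)*(1 - 420) = -16 - (-2)*(-419) = -16 - 1*838 = -16 - 838 = -854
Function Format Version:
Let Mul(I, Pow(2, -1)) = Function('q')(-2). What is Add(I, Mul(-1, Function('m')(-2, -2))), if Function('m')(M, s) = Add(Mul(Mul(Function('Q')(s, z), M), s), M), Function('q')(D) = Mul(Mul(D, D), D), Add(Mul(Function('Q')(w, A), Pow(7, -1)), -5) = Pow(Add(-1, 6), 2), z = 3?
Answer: -854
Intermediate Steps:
Function('Q')(w, A) = 210 (Function('Q')(w, A) = Add(35, Mul(7, Pow(Add(-1, 6), 2))) = Add(35, Mul(7, Pow(5, 2))) = Add(35, Mul(7, 25)) = Add(35, 175) = 210)
Function('q')(D) = Pow(D, 3) (Function('q')(D) = Mul(Pow(D, 2), D) = Pow(D, 3))
I = -16 (I = Mul(2, Pow(-2, 3)) = Mul(2, -8) = -16)
Function('m')(M, s) = Add(M, Mul(210, M, s)) (Function('m')(M, s) = Add(Mul(Mul(210, M), s), M) = Add(Mul(210, M, s), M) = Add(M, Mul(210, M, s)))
Add(I, Mul(-1, Function('m')(-2, -2))) = Add(-16, Mul(-1, Mul(-2, Add(1, Mul(210, -2))))) = Add(-16, Mul(-1, Mul(-2, Add(1, -420)))) = Add(-16, Mul(-1, Mul(-2, -419))) = Add(-16, Mul(-1, 838)) = Add(-16, -838) = -854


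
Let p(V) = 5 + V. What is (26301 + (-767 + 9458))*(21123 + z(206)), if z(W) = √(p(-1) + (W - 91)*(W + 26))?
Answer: 739136016 + 69984*√6671 ≈ 7.4485e+8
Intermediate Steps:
z(W) = √(4 + (-91 + W)*(26 + W)) (z(W) = √((5 - 1) + (W - 91)*(W + 26)) = √(4 + (-91 + W)*(26 + W)))
(26301 + (-767 + 9458))*(21123 + z(206)) = (26301 + (-767 + 9458))*(21123 + √(-2362 + 206² - 65*206)) = (26301 + 8691)*(21123 + √(-2362 + 42436 - 13390)) = 34992*(21123 + √26684) = 34992*(21123 + 2*√6671) = 739136016 + 69984*√6671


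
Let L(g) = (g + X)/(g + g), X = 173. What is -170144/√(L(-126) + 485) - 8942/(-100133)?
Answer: 8942/100133 - 1020864*√855211/122173 ≈ -7727.2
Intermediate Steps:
L(g) = (173 + g)/(2*g) (L(g) = (g + 173)/(g + g) = (173 + g)/((2*g)) = (173 + g)*(1/(2*g)) = (173 + g)/(2*g))
-170144/√(L(-126) + 485) - 8942/(-100133) = -170144/√((½)*(173 - 126)/(-126) + 485) - 8942/(-100133) = -170144/√((½)*(-1/126)*47 + 485) - 8942*(-1/100133) = -170144/√(-47/252 + 485) + 8942/100133 = -170144*6*√855211/122173 + 8942/100133 = -1020864*√855211/122173 + 8942/100133 = 8942/100133 - 1020864*√855211/122173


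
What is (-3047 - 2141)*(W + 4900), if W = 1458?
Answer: -32985304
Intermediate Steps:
(-3047 - 2141)*(W + 4900) = (-3047 - 2141)*(1458 + 4900) = -5188*6358 = -32985304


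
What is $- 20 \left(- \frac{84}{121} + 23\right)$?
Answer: $- \frac{53980}{121} \approx -446.12$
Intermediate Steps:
$- 20 \left(- \frac{84}{121} + 23\right) = \left(-20\right) \frac{2699}{121} = - \frac{53980}{121}$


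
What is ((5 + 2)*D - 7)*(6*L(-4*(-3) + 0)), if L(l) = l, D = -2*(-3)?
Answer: 2520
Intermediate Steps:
D = 6
((5 + 2)*D - 7)*(6*L(-4*(-3) + 0)) = ((5 + 2)*6 - 7)*(6*(-4*(-3) + 0)) = (7*6 - 7)*(6*(12 + 0)) = (42 - 7)*(6*12) = 35*72 = 2520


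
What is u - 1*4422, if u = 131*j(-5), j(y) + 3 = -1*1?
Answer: -4946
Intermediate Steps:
j(y) = -4 (j(y) = -3 - 1*1 = -3 - 1 = -4)
u = -524 (u = 131*(-4) = -524)
u - 1*4422 = -524 - 1*4422 = -524 - 4422 = -4946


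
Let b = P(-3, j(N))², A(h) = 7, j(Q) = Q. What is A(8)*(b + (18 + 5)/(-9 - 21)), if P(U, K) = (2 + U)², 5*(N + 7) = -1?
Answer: 49/30 ≈ 1.6333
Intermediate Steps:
N = -36/5 (N = -7 + (⅕)*(-1) = -7 - ⅕ = -36/5 ≈ -7.2000)
b = 1 (b = ((2 - 3)²)² = ((-1)²)² = 1² = 1)
A(8)*(b + (18 + 5)/(-9 - 21)) = 7*(1 + (18 + 5)/(-9 - 21)) = 7*(1 + 23/(-30)) = 7*(1 + 23*(-1/30)) = 7*(1 - 23/30) = 7*(7/30) = 49/30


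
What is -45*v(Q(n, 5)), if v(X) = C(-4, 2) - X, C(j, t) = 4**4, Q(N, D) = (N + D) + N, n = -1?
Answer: -11385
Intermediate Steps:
Q(N, D) = D + 2*N (Q(N, D) = (D + N) + N = D + 2*N)
C(j, t) = 256
v(X) = 256 - X
-45*v(Q(n, 5)) = -45*(256 - (5 + 2*(-1))) = -45*(256 - (5 - 2)) = -45*(256 - 1*3) = -45*(256 - 3) = -45*253 = -11385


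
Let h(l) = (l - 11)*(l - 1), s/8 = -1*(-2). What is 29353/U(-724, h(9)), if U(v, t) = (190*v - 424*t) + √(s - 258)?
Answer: -1919333964/8551181209 - 322883*I*√2/17102362418 ≈ -0.22445 - 2.67e-5*I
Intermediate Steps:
s = 16 (s = 8*(-1*(-2)) = 8*2 = 16)
h(l) = (-1 + l)*(-11 + l) (h(l) = (-11 + l)*(-1 + l) = (-1 + l)*(-11 + l))
U(v, t) = -424*t + 190*v + 11*I*√2 (U(v, t) = (190*v - 424*t) + √(16 - 258) = (-424*t + 190*v) + √(-242) = (-424*t + 190*v) + 11*I*√2 = -424*t + 190*v + 11*I*√2)
29353/U(-724, h(9)) = 29353/(-424*(11 + 9² - 12*9) + 190*(-724) + 11*I*√2) = 29353/(-424*(11 + 81 - 108) - 137560 + 11*I*√2) = 29353/(-424*(-16) - 137560 + 11*I*√2) = 29353/(6784 - 137560 + 11*I*√2) = 29353/(-130776 + 11*I*√2)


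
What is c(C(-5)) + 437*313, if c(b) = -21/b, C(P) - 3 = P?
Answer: 273583/2 ≈ 1.3679e+5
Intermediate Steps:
C(P) = 3 + P
c(C(-5)) + 437*313 = -21/(3 - 5) + 437*313 = -21/(-2) + 136781 = -21*(-½) + 136781 = 21/2 + 136781 = 273583/2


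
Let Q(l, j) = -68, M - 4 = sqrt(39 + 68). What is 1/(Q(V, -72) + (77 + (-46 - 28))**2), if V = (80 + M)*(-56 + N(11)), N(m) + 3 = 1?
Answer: -1/59 ≈ -0.016949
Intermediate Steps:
M = 4 + sqrt(107) (M = 4 + sqrt(39 + 68) = 4 + sqrt(107) ≈ 14.344)
N(m) = -2 (N(m) = -3 + 1 = -2)
V = -4872 - 58*sqrt(107) (V = (80 + (4 + sqrt(107)))*(-56 - 2) = (84 + sqrt(107))*(-58) = -4872 - 58*sqrt(107) ≈ -5472.0)
1/(Q(V, -72) + (77 + (-46 - 28))**2) = 1/(-68 + (77 + (-46 - 28))**2) = 1/(-68 + (77 - 74)**2) = 1/(-68 + 3**2) = 1/(-68 + 9) = 1/(-59) = -1/59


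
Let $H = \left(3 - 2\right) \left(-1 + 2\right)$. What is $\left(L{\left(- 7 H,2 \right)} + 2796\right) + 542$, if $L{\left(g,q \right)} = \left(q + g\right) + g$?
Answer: $3326$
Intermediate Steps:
$H = 1$ ($H = 1 \cdot 1 = 1$)
$L{\left(g,q \right)} = q + 2 g$ ($L{\left(g,q \right)} = \left(g + q\right) + g = q + 2 g$)
$\left(L{\left(- 7 H,2 \right)} + 2796\right) + 542 = \left(\left(2 + 2 \left(\left(-7\right) 1\right)\right) + 2796\right) + 542 = \left(\left(2 + 2 \left(-7\right)\right) + 2796\right) + 542 = \left(\left(2 - 14\right) + 2796\right) + 542 = \left(-12 + 2796\right) + 542 = 2784 + 542 = 3326$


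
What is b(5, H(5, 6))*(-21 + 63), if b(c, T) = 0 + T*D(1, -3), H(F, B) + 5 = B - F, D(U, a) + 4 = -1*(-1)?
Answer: 504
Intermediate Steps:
D(U, a) = -3 (D(U, a) = -4 - 1*(-1) = -4 + 1 = -3)
H(F, B) = -5 + B - F (H(F, B) = -5 + (B - F) = -5 + B - F)
b(c, T) = -3*T (b(c, T) = 0 + T*(-3) = 0 - 3*T = -3*T)
b(5, H(5, 6))*(-21 + 63) = (-3*(-5 + 6 - 1*5))*(-21 + 63) = -3*(-5 + 6 - 5)*42 = -3*(-4)*42 = 12*42 = 504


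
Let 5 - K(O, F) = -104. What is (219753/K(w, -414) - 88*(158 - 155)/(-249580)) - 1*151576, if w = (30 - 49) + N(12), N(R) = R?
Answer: -1017165217051/6801055 ≈ -1.4956e+5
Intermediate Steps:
w = -7 (w = (30 - 49) + 12 = -19 + 12 = -7)
K(O, F) = 109 (K(O, F) = 5 - 1*(-104) = 5 + 104 = 109)
(219753/K(w, -414) - 88*(158 - 155)/(-249580)) - 1*151576 = (219753/109 - 88*(158 - 155)/(-249580)) - 1*151576 = (219753*(1/109) - 88*3*(-1/249580)) - 151576 = (219753/109 - 264*(-1/249580)) - 151576 = (219753/109 + 66/62395) - 151576 = 13711495629/6801055 - 151576 = -1017165217051/6801055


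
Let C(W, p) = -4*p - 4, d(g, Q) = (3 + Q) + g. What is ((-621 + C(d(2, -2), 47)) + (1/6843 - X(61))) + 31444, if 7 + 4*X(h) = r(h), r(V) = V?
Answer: 419031107/13686 ≈ 30618.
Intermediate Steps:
d(g, Q) = 3 + Q + g
X(h) = -7/4 + h/4
C(W, p) = -4 - 4*p
((-621 + C(d(2, -2), 47)) + (1/6843 - X(61))) + 31444 = ((-621 + (-4 - 4*47)) + (1/6843 - (-7/4 + (1/4)*61))) + 31444 = ((-621 + (-4 - 188)) + (1/6843 - (-7/4 + 61/4))) + 31444 = ((-621 - 192) + (1/6843 - 1*27/2)) + 31444 = (-813 + (1/6843 - 27/2)) + 31444 = (-813 - 184759/13686) + 31444 = -11311477/13686 + 31444 = 419031107/13686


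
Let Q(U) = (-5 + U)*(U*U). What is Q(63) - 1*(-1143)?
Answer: 231345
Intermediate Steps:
Q(U) = U²*(-5 + U) (Q(U) = (-5 + U)*U² = U²*(-5 + U))
Q(63) - 1*(-1143) = 63²*(-5 + 63) - 1*(-1143) = 3969*58 + 1143 = 230202 + 1143 = 231345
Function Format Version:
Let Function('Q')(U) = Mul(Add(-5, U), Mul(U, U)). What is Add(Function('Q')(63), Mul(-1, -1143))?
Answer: 231345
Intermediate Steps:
Function('Q')(U) = Mul(Pow(U, 2), Add(-5, U)) (Function('Q')(U) = Mul(Add(-5, U), Pow(U, 2)) = Mul(Pow(U, 2), Add(-5, U)))
Add(Function('Q')(63), Mul(-1, -1143)) = Add(Mul(Pow(63, 2), Add(-5, 63)), Mul(-1, -1143)) = Add(Mul(3969, 58), 1143) = Add(230202, 1143) = 231345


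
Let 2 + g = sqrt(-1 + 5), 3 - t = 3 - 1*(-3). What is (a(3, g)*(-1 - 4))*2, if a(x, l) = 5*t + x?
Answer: 120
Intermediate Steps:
t = -3 (t = 3 - (3 - 1*(-3)) = 3 - (3 + 3) = 3 - 1*6 = 3 - 6 = -3)
g = 0 (g = -2 + sqrt(-1 + 5) = -2 + sqrt(4) = -2 + 2 = 0)
a(x, l) = -15 + x (a(x, l) = 5*(-3) + x = -15 + x)
(a(3, g)*(-1 - 4))*2 = ((-15 + 3)*(-1 - 4))*2 = -12*(-5)*2 = 60*2 = 120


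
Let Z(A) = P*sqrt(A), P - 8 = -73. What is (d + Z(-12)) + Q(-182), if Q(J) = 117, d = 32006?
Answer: 32123 - 130*I*sqrt(3) ≈ 32123.0 - 225.17*I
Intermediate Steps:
P = -65 (P = 8 - 73 = -65)
Z(A) = -65*sqrt(A)
(d + Z(-12)) + Q(-182) = (32006 - 130*I*sqrt(3)) + 117 = 32123 - 130*I*sqrt(3)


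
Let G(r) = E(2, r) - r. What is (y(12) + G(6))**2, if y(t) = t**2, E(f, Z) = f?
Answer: 19600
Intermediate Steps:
G(r) = 2 - r
(y(12) + G(6))**2 = (12**2 + (2 - 1*6))**2 = (144 + (2 - 6))**2 = (144 - 4)**2 = 140**2 = 19600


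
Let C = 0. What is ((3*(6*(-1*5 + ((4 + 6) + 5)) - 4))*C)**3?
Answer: 0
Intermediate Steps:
((3*(6*(-1*5 + ((4 + 6) + 5)) - 4))*C)**3 = ((3*(6*(-1*5 + ((4 + 6) + 5)) - 4))*0)**3 = ((3*(6*(-5 + (10 + 5)) - 4))*0)**3 = ((3*(6*(-5 + 15) - 4))*0)**3 = ((3*(6*10 - 4))*0)**3 = ((3*(60 - 4))*0)**3 = ((3*56)*0)**3 = (168*0)**3 = 0**3 = 0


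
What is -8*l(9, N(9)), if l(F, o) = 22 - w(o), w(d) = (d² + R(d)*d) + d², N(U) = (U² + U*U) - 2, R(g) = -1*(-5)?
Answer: 415824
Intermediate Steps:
R(g) = 5
N(U) = -2 + 2*U² (N(U) = (U² + U²) - 2 = 2*U² - 2 = -2 + 2*U²)
w(d) = 2*d² + 5*d (w(d) = (d² + 5*d) + d² = 2*d² + 5*d)
l(F, o) = 22 - o*(5 + 2*o)
-8*l(9, N(9)) = -8*(22 - (-2 + 2*9²)*(5 + 2*(-2 + 2*9²))) = -8*(22 - (-2 + 2*81)*(5 + 2*(-2 + 2*81))) = -8*(22 - (-2 + 162)*(5 + 2*(-2 + 162))) = -8*(22 - 1*160*(5 + 2*160)) = -8*(22 - 1*160*(5 + 320)) = -8*(22 - 1*160*325) = -8*(22 - 52000) = -8*(-51978) = 415824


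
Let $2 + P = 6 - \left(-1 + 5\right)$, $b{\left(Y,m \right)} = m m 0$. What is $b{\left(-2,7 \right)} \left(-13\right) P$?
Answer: $0$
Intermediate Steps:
$b{\left(Y,m \right)} = 0$ ($b{\left(Y,m \right)} = m^{2} \cdot 0 = 0$)
$P = 0$ ($P = -2 + \left(6 - \left(-1 + 5\right)\right) = -2 + \left(6 - 4\right) = -2 + 2 = 0$)
$b{\left(-2,7 \right)} \left(-13\right) P = 0 \left(-13\right) 0 = 0 \cdot 0 = 0$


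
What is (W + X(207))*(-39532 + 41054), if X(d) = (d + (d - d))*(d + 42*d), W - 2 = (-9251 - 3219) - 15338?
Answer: 2761974922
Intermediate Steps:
W = -27806 (W = 2 + ((-9251 - 3219) - 15338) = 2 + (-12470 - 15338) = 2 - 27808 = -27806)
X(d) = 43*d² (X(d) = (d + 0)*(43*d) = d*(43*d) = 43*d²)
(W + X(207))*(-39532 + 41054) = (-27806 + 43*207²)*(-39532 + 41054) = (-27806 + 43*42849)*1522 = (-27806 + 1842507)*1522 = 1814701*1522 = 2761974922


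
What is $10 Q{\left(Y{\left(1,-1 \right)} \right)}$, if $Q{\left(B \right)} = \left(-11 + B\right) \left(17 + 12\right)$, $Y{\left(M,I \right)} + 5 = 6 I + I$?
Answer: $-6670$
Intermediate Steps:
$Y{\left(M,I \right)} = -5 + 7 I$ ($Y{\left(M,I \right)} = -5 + \left(6 I + I\right) = -5 + 7 I$)
$Q{\left(B \right)} = -319 + 29 B$ ($Q{\left(B \right)} = \left(-11 + B\right) 29 = -319 + 29 B$)
$10 Q{\left(Y{\left(1,-1 \right)} \right)} = 10 \left(-319 + 29 \left(-5 + 7 \left(-1\right)\right)\right) = 10 \left(-319 + 29 \left(-5 - 7\right)\right) = 10 \left(-319 + 29 \left(-12\right)\right) = 10 \left(-319 - 348\right) = 10 \left(-667\right) = -6670$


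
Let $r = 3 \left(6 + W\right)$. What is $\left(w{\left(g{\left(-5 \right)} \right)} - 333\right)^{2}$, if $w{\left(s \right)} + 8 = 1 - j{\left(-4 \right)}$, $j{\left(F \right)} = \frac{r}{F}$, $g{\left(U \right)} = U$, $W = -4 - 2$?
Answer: $115600$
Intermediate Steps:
$W = -6$
$r = 0$ ($r = 3 \left(6 - 6\right) = 3 \cdot 0 = 0$)
$j{\left(F \right)} = 0$ ($j{\left(F \right)} = \frac{0}{F} = 0$)
$w{\left(s \right)} = -7$ ($w{\left(s \right)} = -8 + \left(1 - 0\right) = -8 + \left(1 + 0\right) = -8 + 1 = -7$)
$\left(w{\left(g{\left(-5 \right)} \right)} - 333\right)^{2} = \left(-7 - 333\right)^{2} = \left(-340\right)^{2} = 115600$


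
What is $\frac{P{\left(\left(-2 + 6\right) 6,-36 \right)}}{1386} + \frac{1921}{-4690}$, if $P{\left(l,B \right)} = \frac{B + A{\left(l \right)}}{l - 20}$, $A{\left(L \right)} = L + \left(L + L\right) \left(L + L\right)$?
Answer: $\frac{296}{77385} \approx 0.003825$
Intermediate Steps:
$A{\left(L \right)} = L + 4 L^{2}$ ($A{\left(L \right)} = L + 2 L 2 L = L + 4 L^{2}$)
$P{\left(l,B \right)} = \frac{B + l \left(1 + 4 l\right)}{-20 + l}$ ($P{\left(l,B \right)} = \frac{B + l \left(1 + 4 l\right)}{l - 20} = \frac{B + l \left(1 + 4 l\right)}{-20 + l}$)
$\frac{P{\left(\left(-2 + 6\right) 6,-36 \right)}}{1386} + \frac{1921}{-4690} = \frac{\frac{1}{-20 + \left(-2 + 6\right) 6} \left(-36 + \left(-2 + 6\right) 6 \left(1 + 4 \left(-2 + 6\right) 6\right)\right)}{1386} + \frac{1921}{-4690} = \frac{-36 + 4 \cdot 6 \left(1 + 4 \cdot 4 \cdot 6\right)}{-20 + 4 \cdot 6} \cdot \frac{1}{1386} + 1921 \left(- \frac{1}{4690}\right) = \frac{-36 + 24 \left(1 + 4 \cdot 24\right)}{-20 + 24} \cdot \frac{1}{1386} - \frac{1921}{4690} = \frac{-36 + 24 \left(1 + 96\right)}{4} \cdot \frac{1}{1386} - \frac{1921}{4690} = \frac{-36 + 24 \cdot 97}{4} \cdot \frac{1}{1386} - \frac{1921}{4690} = \frac{-36 + 2328}{4} \cdot \frac{1}{1386} - \frac{1921}{4690} = \frac{1}{4} \cdot 2292 \cdot \frac{1}{1386} - \frac{1921}{4690} = 573 \cdot \frac{1}{1386} - \frac{1921}{4690} = \frac{191}{462} - \frac{1921}{4690} = \frac{296}{77385}$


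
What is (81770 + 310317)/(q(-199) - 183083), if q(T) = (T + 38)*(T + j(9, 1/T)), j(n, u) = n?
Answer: -392087/152493 ≈ -2.5712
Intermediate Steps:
q(T) = (9 + T)*(38 + T) (q(T) = (T + 38)*(T + 9) = (38 + T)*(9 + T) = (9 + T)*(38 + T))
(81770 + 310317)/(q(-199) - 183083) = (81770 + 310317)/((342 + (-199)² + 47*(-199)) - 183083) = 392087/((342 + 39601 - 9353) - 183083) = 392087/(30590 - 183083) = 392087/(-152493) = 392087*(-1/152493) = -392087/152493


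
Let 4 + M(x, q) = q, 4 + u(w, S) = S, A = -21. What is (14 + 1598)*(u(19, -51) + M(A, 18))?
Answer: -66092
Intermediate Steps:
u(w, S) = -4 + S
M(x, q) = -4 + q
(14 + 1598)*(u(19, -51) + M(A, 18)) = (14 + 1598)*((-4 - 51) + (-4 + 18)) = 1612*(-55 + 14) = 1612*(-41) = -66092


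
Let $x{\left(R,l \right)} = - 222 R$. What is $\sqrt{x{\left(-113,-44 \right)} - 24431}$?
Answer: $\sqrt{655} \approx 25.593$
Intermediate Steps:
$\sqrt{x{\left(-113,-44 \right)} - 24431} = \sqrt{\left(-222\right) \left(-113\right) - 24431} = \sqrt{25086 - 24431} = \sqrt{655}$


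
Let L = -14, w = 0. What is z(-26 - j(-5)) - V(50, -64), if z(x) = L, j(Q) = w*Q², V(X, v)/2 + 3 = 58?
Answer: -124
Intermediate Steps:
V(X, v) = 110 (V(X, v) = -6 + 2*58 = -6 + 116 = 110)
j(Q) = 0 (j(Q) = 0*Q² = 0)
z(x) = -14
z(-26 - j(-5)) - V(50, -64) = -14 - 1*110 = -14 - 110 = -124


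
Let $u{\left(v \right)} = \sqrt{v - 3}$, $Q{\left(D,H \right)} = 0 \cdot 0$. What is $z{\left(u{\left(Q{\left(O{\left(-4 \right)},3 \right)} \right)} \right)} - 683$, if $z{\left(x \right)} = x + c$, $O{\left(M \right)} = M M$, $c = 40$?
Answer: $-643 + i \sqrt{3} \approx -643.0 + 1.732 i$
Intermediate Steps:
$O{\left(M \right)} = M^{2}$
$Q{\left(D,H \right)} = 0$
$u{\left(v \right)} = \sqrt{-3 + v}$ ($u{\left(v \right)} = \sqrt{v - 3} = \sqrt{-3 + v}$)
$z{\left(x \right)} = 40 + x$ ($z{\left(x \right)} = x + 40 = 40 + x$)
$z{\left(u{\left(Q{\left(O{\left(-4 \right)},3 \right)} \right)} \right)} - 683 = \left(40 + \sqrt{-3 + 0}\right) - 683 = \left(40 + \sqrt{-3}\right) - 683 = \left(40 + i \sqrt{3}\right) - 683 = -643 + i \sqrt{3}$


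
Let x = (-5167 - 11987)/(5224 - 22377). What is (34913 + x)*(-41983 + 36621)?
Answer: -3211193718166/17153 ≈ -1.8721e+8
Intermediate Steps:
x = 17154/17153 (x = -17154/(-17153) = -17154*(-1/17153) = 17154/17153 ≈ 1.0001)
(34913 + x)*(-41983 + 36621) = (34913 + 17154/17153)*(-41983 + 36621) = (598879843/17153)*(-5362) = -3211193718166/17153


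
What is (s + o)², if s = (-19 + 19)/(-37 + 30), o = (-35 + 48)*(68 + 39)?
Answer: 1934881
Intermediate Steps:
o = 1391 (o = 13*107 = 1391)
s = 0 (s = 0/(-7) = 0*(-⅐) = 0)
(s + o)² = (0 + 1391)² = 1391² = 1934881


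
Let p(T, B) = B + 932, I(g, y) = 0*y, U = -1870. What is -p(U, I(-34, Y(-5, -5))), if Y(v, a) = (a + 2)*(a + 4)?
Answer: -932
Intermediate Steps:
Y(v, a) = (2 + a)*(4 + a)
I(g, y) = 0
p(T, B) = 932 + B
-p(U, I(-34, Y(-5, -5))) = -(932 + 0) = -1*932 = -932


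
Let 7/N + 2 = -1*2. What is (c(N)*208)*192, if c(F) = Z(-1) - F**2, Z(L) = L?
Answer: -162240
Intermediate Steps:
N = -7/4 (N = 7/(-2 - 1*2) = 7/(-2 - 2) = 7/(-4) = 7*(-1/4) = -7/4 ≈ -1.7500)
c(F) = -1 - F**2
(c(N)*208)*192 = ((-1 - (-7/4)**2)*208)*192 = ((-1 - 1*49/16)*208)*192 = ((-1 - 49/16)*208)*192 = -65/16*208*192 = -845*192 = -162240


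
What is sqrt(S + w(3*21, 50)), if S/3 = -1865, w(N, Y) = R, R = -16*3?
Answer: 3*I*sqrt(627) ≈ 75.12*I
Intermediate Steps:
R = -48
w(N, Y) = -48
S = -5595 (S = 3*(-1865) = -5595)
sqrt(S + w(3*21, 50)) = sqrt(-5595 - 48) = sqrt(-5643) = 3*I*sqrt(627)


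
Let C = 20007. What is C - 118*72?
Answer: 11511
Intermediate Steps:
C - 118*72 = 20007 - 118*72 = 20007 - 8496 = 11511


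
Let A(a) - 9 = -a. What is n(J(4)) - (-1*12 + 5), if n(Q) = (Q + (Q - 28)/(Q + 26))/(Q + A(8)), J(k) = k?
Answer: 191/25 ≈ 7.6400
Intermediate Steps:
A(a) = 9 - a
n(Q) = (Q + (-28 + Q)/(26 + Q))/(1 + Q) (n(Q) = (Q + (Q - 28)/(Q + 26))/(Q + (9 - 1*8)) = (Q + (-28 + Q)/(26 + Q))/(Q + (9 - 8)) = (Q + (-28 + Q)/(26 + Q))/(Q + 1) = (Q + (-28 + Q)/(26 + Q))/(1 + Q))
n(J(4)) - (-1*12 + 5) = (-28 + 4² + 27*4)/(26 + 4² + 27*4) - (-1*12 + 5) = (-28 + 16 + 108)/(26 + 16 + 108) - (-12 + 5) = 96/150 - 1*(-7) = (1/150)*96 + 7 = 16/25 + 7 = 191/25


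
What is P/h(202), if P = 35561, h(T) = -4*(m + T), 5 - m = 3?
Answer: -35561/816 ≈ -43.580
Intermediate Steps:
m = 2 (m = 5 - 1*3 = 5 - 3 = 2)
h(T) = -8 - 4*T (h(T) = -4*(2 + T) = -8 - 4*T)
P/h(202) = 35561/(-8 - 4*202) = 35561/(-8 - 808) = 35561/(-816) = 35561*(-1/816) = -35561/816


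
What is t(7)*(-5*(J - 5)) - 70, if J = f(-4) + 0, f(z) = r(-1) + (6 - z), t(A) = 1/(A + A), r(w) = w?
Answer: -500/7 ≈ -71.429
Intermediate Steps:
t(A) = 1/(2*A)
f(z) = 5 - z (f(z) = -1 + (6 - z) = 5 - z)
J = 9 (J = (5 - 1*(-4)) + 0 = (5 + 4) + 0 = 9 + 0 = 9)
t(7)*(-5*(J - 5)) - 70 = ((½)/7)*(-5*(9 - 5)) - 70 = ((½)*(⅐))*(-5*4) - 70 = (1/14)*(-20) - 70 = -10/7 - 70 = -500/7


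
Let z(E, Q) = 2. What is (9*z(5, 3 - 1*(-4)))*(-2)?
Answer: -36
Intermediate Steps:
(9*z(5, 3 - 1*(-4)))*(-2) = (9*2)*(-2) = 18*(-2) = -36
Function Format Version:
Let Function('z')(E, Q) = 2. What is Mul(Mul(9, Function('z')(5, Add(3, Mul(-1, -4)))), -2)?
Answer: -36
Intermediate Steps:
Mul(Mul(9, Function('z')(5, Add(3, Mul(-1, -4)))), -2) = Mul(Mul(9, 2), -2) = Mul(18, -2) = -36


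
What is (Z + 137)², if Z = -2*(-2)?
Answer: 19881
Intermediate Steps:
Z = 4
(Z + 137)² = (4 + 137)² = 141² = 19881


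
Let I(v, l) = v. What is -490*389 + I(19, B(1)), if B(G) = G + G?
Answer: -190591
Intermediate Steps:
B(G) = 2*G
-490*389 + I(19, B(1)) = -490*389 + 19 = -190610 + 19 = -190591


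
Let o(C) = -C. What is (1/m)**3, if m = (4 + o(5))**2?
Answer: 1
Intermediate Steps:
m = 1 (m = (4 - 1*5)**2 = (4 - 5)**2 = (-1)**2 = 1)
(1/m)**3 = (1/1)**3 = 1**3 = 1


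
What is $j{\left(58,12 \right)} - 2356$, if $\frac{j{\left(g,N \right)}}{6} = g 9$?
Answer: $776$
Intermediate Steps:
$j{\left(g,N \right)} = 54 g$ ($j{\left(g,N \right)} = 6 g 9 = 6 \cdot 9 g = 54 g$)
$j{\left(58,12 \right)} - 2356 = 54 \cdot 58 - 2356 = 3132 - 2356 = 776$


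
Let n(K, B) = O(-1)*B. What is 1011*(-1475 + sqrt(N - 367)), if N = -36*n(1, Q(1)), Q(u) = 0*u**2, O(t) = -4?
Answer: -1491225 + 1011*I*sqrt(367) ≈ -1.4912e+6 + 19368.0*I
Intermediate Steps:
Q(u) = 0
n(K, B) = -4*B
N = 0 (N = -(-144)*0 = -36*0 = 0)
1011*(-1475 + sqrt(N - 367)) = 1011*(-1475 + sqrt(0 - 367)) = 1011*(-1475 + sqrt(-367)) = 1011*(-1475 + I*sqrt(367)) = -1491225 + 1011*I*sqrt(367)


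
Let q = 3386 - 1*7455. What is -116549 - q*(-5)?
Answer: -136894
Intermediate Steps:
q = -4069 (q = 3386 - 7455 = -4069)
-116549 - q*(-5) = -116549 - (-4069)*(-5) = -116549 - 1*20345 = -116549 - 20345 = -136894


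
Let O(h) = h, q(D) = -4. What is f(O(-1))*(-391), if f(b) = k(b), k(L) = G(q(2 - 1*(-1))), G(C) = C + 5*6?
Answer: -10166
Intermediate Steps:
G(C) = 30 + C (G(C) = C + 30 = 30 + C)
k(L) = 26 (k(L) = 30 - 4 = 26)
f(b) = 26
f(O(-1))*(-391) = 26*(-391) = -10166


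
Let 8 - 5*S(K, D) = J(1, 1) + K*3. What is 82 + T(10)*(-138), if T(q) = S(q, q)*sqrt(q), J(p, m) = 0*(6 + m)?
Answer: 82 + 3036*sqrt(10)/5 ≈ 2002.1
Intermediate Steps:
J(p, m) = 0
S(K, D) = 8/5 - 3*K/5 (S(K, D) = 8/5 - (0 + K*3)/5 = 8/5 - (0 + 3*K)/5 = 8/5 - 3*K/5)
T(q) = sqrt(q)*(8/5 - 3*q/5) (T(q) = (8/5 - 3*q/5)*sqrt(q) = sqrt(q)*(8/5 - 3*q/5))
82 + T(10)*(-138) = 82 + (sqrt(10)*(8 - 3*10)/5)*(-138) = 82 + (sqrt(10)*(8 - 30)/5)*(-138) = 82 + ((1/5)*sqrt(10)*(-22))*(-138) = 82 - 22*sqrt(10)/5*(-138) = 82 + 3036*sqrt(10)/5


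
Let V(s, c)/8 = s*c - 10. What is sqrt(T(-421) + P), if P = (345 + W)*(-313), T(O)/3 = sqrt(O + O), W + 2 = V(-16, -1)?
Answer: sqrt(-122383 + 3*I*sqrt(842)) ≈ 0.124 + 349.83*I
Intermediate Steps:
V(s, c) = -80 + 8*c*s (V(s, c) = 8*(s*c - 10) = 8*(c*s - 10) = 8*(-10 + c*s) = -80 + 8*c*s)
W = 46 (W = -2 + (-80 + 8*(-1)*(-16)) = -2 + (-80 + 128) = -2 + 48 = 46)
T(O) = 3*sqrt(2)*sqrt(O) (T(O) = 3*sqrt(O + O) = 3*sqrt(2*O) = 3*(sqrt(2)*sqrt(O)) = 3*sqrt(2)*sqrt(O))
P = -122383 (P = (345 + 46)*(-313) = 391*(-313) = -122383)
sqrt(T(-421) + P) = sqrt(3*sqrt(2)*sqrt(-421) - 122383) = sqrt(3*sqrt(2)*(I*sqrt(421)) - 122383) = sqrt(3*I*sqrt(842) - 122383) = sqrt(-122383 + 3*I*sqrt(842))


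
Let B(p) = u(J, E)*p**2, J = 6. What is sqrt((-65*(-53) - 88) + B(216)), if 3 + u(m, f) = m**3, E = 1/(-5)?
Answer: 3*sqrt(1104565) ≈ 3152.9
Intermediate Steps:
E = -1/5 ≈ -0.20000
u(m, f) = -3 + m**3
B(p) = 213*p**2 (B(p) = (-3 + 6**3)*p**2 = (-3 + 216)*p**2 = 213*p**2)
sqrt((-65*(-53) - 88) + B(216)) = sqrt((-65*(-53) - 88) + 213*216**2) = sqrt((3445 - 88) + 213*46656) = sqrt(3357 + 9937728) = sqrt(9941085) = 3*sqrt(1104565)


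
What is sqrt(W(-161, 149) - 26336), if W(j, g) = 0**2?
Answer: 4*I*sqrt(1646) ≈ 162.28*I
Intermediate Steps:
W(j, g) = 0
sqrt(W(-161, 149) - 26336) = sqrt(0 - 26336) = sqrt(-26336) = 4*I*sqrt(1646)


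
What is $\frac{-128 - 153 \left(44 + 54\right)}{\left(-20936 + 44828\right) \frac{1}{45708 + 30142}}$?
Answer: $- \frac{286750925}{5973} \approx -48008.0$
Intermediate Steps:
$\frac{-128 - 153 \left(44 + 54\right)}{\left(-20936 + 44828\right) \frac{1}{45708 + 30142}} = \frac{-128 - 14994}{23892 \cdot \frac{1}{75850}} = - \frac{15122}{\frac{11946}{37925}} = \left(-15122\right) \frac{37925}{11946} = - \frac{286750925}{5973}$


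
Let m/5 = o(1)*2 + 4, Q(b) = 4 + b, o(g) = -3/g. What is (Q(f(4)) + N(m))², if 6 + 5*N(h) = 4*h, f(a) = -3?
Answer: 1681/25 ≈ 67.240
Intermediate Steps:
m = -10 (m = 5*(-3/1*2 + 4) = 5*(-3*1*2 + 4) = 5*(-3*2 + 4) = 5*(-6 + 4) = 5*(-2) = -10)
N(h) = -6/5 + 4*h/5 (N(h) = -6/5 + (4*h)/5 = -6/5 + 4*h/5)
(Q(f(4)) + N(m))² = ((4 - 3) + (-6/5 + (⅘)*(-10)))² = (1 + (-6/5 - 8))² = (1 - 46/5)² = (-41/5)² = 1681/25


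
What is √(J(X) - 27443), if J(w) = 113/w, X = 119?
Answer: 2*I*√97151719/119 ≈ 165.66*I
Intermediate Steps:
√(J(X) - 27443) = √(113/119 - 27443) = √(-3265604/119) = 2*I*√97151719/119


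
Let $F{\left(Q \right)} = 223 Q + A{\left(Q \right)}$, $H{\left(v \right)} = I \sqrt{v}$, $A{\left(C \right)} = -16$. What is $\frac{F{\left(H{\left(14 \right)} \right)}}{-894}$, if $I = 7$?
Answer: $\frac{8}{447} - \frac{1561 \sqrt{14}}{894} \approx -6.5154$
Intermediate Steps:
$H{\left(v \right)} = 7 \sqrt{v}$
$F{\left(Q \right)} = -16 + 223 Q$ ($F{\left(Q \right)} = 223 Q - 16 = -16 + 223 Q$)
$\frac{F{\left(H{\left(14 \right)} \right)}}{-894} = \frac{-16 + 223 \cdot 7 \sqrt{14}}{-894} = \left(-16 + 1561 \sqrt{14}\right) \left(- \frac{1}{894}\right) = \frac{8}{447} - \frac{1561 \sqrt{14}}{894}$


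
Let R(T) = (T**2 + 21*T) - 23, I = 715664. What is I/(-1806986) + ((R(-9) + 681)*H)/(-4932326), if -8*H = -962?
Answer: -3649397691039/8912644029436 ≈ -0.40946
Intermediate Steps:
H = 481/4 (H = -1/8*(-962) = 481/4 ≈ 120.25)
R(T) = -23 + T**2 + 21*T
I/(-1806986) + ((R(-9) + 681)*H)/(-4932326) = 715664/(-1806986) + (((-23 + (-9)**2 + 21*(-9)) + 681)*(481/4))/(-4932326) = 715664*(-1/1806986) + (((-23 + 81 - 189) + 681)*(481/4))*(-1/4932326) = -357832/903493 + ((-131 + 681)*(481/4))*(-1/4932326) = -357832/903493 + (550*(481/4))*(-1/4932326) = -357832/903493 + (132275/2)*(-1/4932326) = -357832/903493 - 132275/9864652 = -3649397691039/8912644029436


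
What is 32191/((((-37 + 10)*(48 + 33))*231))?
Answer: -32191/505197 ≈ -0.063720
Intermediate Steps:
32191/((((-37 + 10)*(48 + 33))*231)) = 32191/((-27*81*231)) = 32191/((-2187*231)) = 32191/(-505197) = 32191*(-1/505197) = -32191/505197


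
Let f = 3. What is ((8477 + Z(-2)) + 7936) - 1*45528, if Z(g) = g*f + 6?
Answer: -29115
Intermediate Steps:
Z(g) = 6 + 3*g (Z(g) = g*3 + 6 = 3*g + 6 = 6 + 3*g)
((8477 + Z(-2)) + 7936) - 1*45528 = ((8477 + (6 + 3*(-2))) + 7936) - 1*45528 = ((8477 + (6 - 6)) + 7936) - 45528 = ((8477 + 0) + 7936) - 45528 = (8477 + 7936) - 45528 = 16413 - 45528 = -29115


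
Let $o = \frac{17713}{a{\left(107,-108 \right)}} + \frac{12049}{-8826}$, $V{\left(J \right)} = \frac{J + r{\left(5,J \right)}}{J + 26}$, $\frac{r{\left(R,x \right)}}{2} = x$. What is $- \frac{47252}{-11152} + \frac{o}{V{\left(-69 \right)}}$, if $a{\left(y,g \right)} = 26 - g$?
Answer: $\frac{5360125904473}{170636464836} \approx 31.413$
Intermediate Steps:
$r{\left(R,x \right)} = 2 x$
$V{\left(J \right)} = \frac{3 J}{26 + J}$ ($V{\left(J \right)} = \frac{J + 2 J}{J + 26} = \frac{3 J}{26 + J}$)
$o = \frac{38680093}{295671}$ ($o = \frac{17713}{26 - -108} + \frac{12049}{-8826} = \frac{17713}{26 + 108} + 12049 \left(- \frac{1}{8826}\right) = \frac{17713}{134} - \frac{12049}{8826} = \frac{38680093}{295671} \approx 130.82$)
$- \frac{47252}{-11152} + \frac{o}{V{\left(-69 \right)}} = - \frac{47252}{-11152} + \frac{38680093}{295671 \cdot 3 \left(-69\right) \frac{1}{26 - 69}} = \left(-47252\right) \left(- \frac{1}{11152}\right) + \frac{38680093}{295671 \cdot 3 \left(-69\right) \frac{1}{-43}} = \frac{11813}{2788} + \frac{38680093}{295671 \cdot 3 \left(-69\right) \left(- \frac{1}{43}\right)} = \frac{11813}{2788} + \frac{38680093}{295671 \cdot \frac{207}{43}} = \frac{11813}{2788} + \frac{38680093}{295671} \cdot \frac{43}{207} = \frac{11813}{2788} + \frac{1663243999}{61203897} = \frac{5360125904473}{170636464836}$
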